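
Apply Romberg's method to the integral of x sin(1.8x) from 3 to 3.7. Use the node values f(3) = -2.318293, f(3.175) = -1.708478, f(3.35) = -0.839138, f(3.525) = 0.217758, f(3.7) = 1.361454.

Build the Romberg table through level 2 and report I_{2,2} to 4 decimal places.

I_{0,0} (trapezoid, 1 panel, h=0.7000): -0.334894
I_{1,0} (trapezoid, 2 panels, h=0.3500): -0.461145
I_{2,0} (trapezoid, 4 panels, h=0.1750): -0.491449
I_{1,1} = -0.461145 + (-0.461145 − (-0.334894))/3 = -0.503229
I_{2,1} = -0.491449 + (-0.491449 − (-0.461145))/3 = -0.501550
I_{2,2} = -0.501550 + (-0.501550 − (-0.503229))/15 = -0.501438

-0.5014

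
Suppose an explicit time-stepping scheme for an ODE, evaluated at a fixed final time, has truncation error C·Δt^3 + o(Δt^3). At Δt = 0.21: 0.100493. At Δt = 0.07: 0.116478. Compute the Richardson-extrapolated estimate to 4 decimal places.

The leading error scales as Δt^3; refining by a factor of 3 reduces it by 3^3 = 27.
Extrapolated value = (27·A(Δt/3) − A(Δt)) / (27 − 1)
= (27·0.116478 − 0.100493) / 26
= 3.044413 / 26 = 0.117093

0.1171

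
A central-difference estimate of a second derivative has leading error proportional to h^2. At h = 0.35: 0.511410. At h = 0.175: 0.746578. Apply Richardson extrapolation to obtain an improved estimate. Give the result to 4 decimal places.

0.8250

Extrapolated value = (4·A(h/2) − A(h)) / (4 − 1)
= (4·0.746578 − 0.511410) / 3
= 2.474902 / 3 = 0.824967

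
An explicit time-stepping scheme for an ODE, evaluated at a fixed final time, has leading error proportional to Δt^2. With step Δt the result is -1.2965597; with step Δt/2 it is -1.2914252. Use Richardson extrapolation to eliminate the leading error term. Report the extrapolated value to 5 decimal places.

-1.28971

The leading error scales as Δt^2; refining by a factor of 2 reduces it by 2^2 = 4.
Extrapolated value = (4·A(Δt/2) − A(Δt)) / (4 − 1)
= (4·(-1.2914252) − (-1.2965597)) / 3
= -3.8691411 / 3 = -1.2897137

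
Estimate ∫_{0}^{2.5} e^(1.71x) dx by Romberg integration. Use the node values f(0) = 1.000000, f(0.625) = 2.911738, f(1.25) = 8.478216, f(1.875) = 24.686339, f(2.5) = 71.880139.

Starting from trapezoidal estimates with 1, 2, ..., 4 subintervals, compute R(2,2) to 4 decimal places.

41.5288

R(0,0) (trapezoid, 1 panel, h=2.5000): 91.100174
R(1,0) (trapezoid, 2 panels, h=1.2500): 56.147857
R(2,0) (trapezoid, 4 panels, h=0.6250): 45.322727
R(1,1) = 56.147857 + (56.147857 − 91.100174)/3 = 44.497085
R(2,1) = 45.322727 + (45.322727 − 56.147857)/3 = 41.714350
R(2,2) = 41.714350 + (41.714350 − 44.497085)/15 = 41.528834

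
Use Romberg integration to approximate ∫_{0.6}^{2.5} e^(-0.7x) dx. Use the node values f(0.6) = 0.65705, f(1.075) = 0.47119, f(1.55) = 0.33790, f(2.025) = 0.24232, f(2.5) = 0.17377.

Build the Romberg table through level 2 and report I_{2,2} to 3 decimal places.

0.690

I_{0,0} (trapezoid, 1 panel, h=1.9000): 0.78928
I_{1,0} (trapezoid, 2 panels, h=0.9500): 0.71564
I_{2,0} (trapezoid, 4 panels, h=0.4750): 0.69674
I_{1,1} = 0.71564 + (0.71564 − 0.78928)/3 = 0.69109
I_{2,1} = 0.69674 + (0.69674 − 0.71564)/3 = 0.69044
I_{2,2} = 0.69044 + (0.69044 − 0.69109)/15 = 0.69040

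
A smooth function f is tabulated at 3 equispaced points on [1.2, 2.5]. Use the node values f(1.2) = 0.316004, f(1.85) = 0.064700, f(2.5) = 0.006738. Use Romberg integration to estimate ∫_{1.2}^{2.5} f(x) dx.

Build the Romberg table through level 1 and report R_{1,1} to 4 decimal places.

R_{0,0} (trapezoid, 1 panel, h=1.3000): 0.209782
R_{1,0} (trapezoid, 2 panels, h=0.6500): 0.146946
R_{1,1} = 0.146946 + (0.146946 − 0.209782)/3 = 0.126001

0.1260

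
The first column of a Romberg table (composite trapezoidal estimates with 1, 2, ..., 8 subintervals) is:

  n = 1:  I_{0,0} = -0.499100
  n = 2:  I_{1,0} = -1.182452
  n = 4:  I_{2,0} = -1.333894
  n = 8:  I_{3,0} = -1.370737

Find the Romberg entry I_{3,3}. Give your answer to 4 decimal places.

-1.3829

Richardson extrapolation on the trapezoidal column (denominator 4−1=3):
I_{1,1} = (4·(-1.182452) − (-0.499100)) / 3 = -1.410236
I_{2,1} = (4·(-1.333894) − (-1.182452)) / 3 = -1.384375
I_{3,1} = (4·(-1.370737) − (-1.333894)) / 3 = -1.383018
I_{2,2} = (16·(-1.384375) − (-1.410236)) / 15 = -1.382651
I_{3,2} = (16·(-1.383018) − (-1.384375)) / 15 = -1.382928
I_{3,3} = -1.382928 + (-1.382928 − (-1.382651))/63 = -1.382932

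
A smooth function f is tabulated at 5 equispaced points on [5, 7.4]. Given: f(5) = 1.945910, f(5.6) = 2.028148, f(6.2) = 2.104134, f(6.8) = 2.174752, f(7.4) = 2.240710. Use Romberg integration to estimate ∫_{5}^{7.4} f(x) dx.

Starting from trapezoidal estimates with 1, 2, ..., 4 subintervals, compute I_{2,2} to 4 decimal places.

I_{0,0} (trapezoid, 1 panel, h=2.4000): 5.023944
I_{1,0} (trapezoid, 2 panels, h=1.2000): 5.036933
I_{2,0} (trapezoid, 4 panels, h=0.6000): 5.040206
I_{1,1} = 5.036933 + (5.036933 − 5.023944)/3 = 5.041263
I_{2,1} = 5.040206 + (5.040206 − 5.036933)/3 = 5.041297
I_{2,2} = 5.041297 + (5.041297 − 5.041263)/15 = 5.041299

5.0413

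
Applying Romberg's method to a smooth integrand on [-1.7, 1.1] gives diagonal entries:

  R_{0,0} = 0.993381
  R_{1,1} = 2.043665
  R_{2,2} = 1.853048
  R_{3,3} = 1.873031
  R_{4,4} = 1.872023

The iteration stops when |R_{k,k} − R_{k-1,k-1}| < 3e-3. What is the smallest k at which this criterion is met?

|R_{1,1} − R_{0,0}| = 1.050284 ≥ 3e-3
|R_{2,2} − R_{1,1}| = 0.190617 ≥ 3e-3
|R_{3,3} − R_{2,2}| = 0.019983 ≥ 3e-3
|R_{4,4} − R_{3,3}| = 0.001008 < 3e-3

k = 4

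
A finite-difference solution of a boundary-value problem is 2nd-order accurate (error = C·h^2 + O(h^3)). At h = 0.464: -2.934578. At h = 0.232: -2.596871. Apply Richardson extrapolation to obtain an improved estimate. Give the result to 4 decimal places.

-2.4843

The leading error scales as h^2; refining by a factor of 2 reduces it by 2^2 = 4.
Extrapolated value = (4·A(h/2) − A(h)) / (4 − 1)
= (4·(-2.596871) − (-2.934578)) / 3
= -7.452906 / 3 = -2.484302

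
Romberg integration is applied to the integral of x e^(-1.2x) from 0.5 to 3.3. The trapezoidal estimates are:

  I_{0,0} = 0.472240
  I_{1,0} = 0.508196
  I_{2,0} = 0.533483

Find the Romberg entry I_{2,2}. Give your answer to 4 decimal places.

0.5434

Richardson extrapolation on the trapezoidal column (denominator 4−1=3):
I_{1,1} = 0.508196 + (0.508196 − 0.472240)/3 = 0.520181
I_{2,1} = (4·0.533483 − 0.508196) / 3 = 0.541912
I_{2,2} = (16·0.541912 − 0.520181) / 15 = 0.543361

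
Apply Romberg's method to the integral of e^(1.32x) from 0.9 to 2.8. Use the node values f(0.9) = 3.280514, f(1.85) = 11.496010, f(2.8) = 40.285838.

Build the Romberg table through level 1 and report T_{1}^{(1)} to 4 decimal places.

T_{0}^{(0)} (trapezoid, 1 panel, h=1.9000): 41.388034
T_{1}^{(0)} (trapezoid, 2 panels, h=0.9500): 31.615227
T_{1}^{(1)} = 31.615227 + (31.615227 − 41.388034)/3 = 28.357625

28.3576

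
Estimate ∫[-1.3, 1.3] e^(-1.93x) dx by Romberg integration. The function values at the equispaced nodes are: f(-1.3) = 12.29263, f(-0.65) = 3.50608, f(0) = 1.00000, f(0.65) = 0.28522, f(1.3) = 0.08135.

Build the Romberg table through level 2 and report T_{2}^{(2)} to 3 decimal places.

T_{0}^{(0)} (trapezoid, 1 panel, h=2.6000): 16.08617
T_{1}^{(0)} (trapezoid, 2 panels, h=1.3000): 9.34309
T_{2}^{(0)} (trapezoid, 4 panels, h=0.6500): 7.13589
T_{1}^{(1)} = 9.34309 + (9.34309 − 16.08617)/3 = 7.09540
T_{2}^{(1)} = 7.13589 + (7.13589 − 9.34309)/3 = 6.40016
T_{2}^{(2)} = 6.40016 + (6.40016 − 7.09540)/15 = 6.35381

6.354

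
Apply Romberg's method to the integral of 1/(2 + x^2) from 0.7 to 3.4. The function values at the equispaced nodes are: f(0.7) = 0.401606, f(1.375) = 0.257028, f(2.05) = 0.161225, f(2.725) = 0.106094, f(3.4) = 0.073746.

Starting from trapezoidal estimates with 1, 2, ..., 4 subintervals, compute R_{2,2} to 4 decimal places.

R_{0,0} (trapezoid, 1 panel, h=2.7000): 0.641725
R_{1,0} (trapezoid, 2 panels, h=1.3500): 0.538516
R_{2,0} (trapezoid, 4 panels, h=0.6750): 0.514366
R_{1,1} = 0.538516 + (0.538516 − 0.641725)/3 = 0.504113
R_{2,1} = 0.514366 + (0.514366 − 0.538516)/3 = 0.506316
R_{2,2} = 0.506316 + (0.506316 − 0.504113)/15 = 0.506463

0.5065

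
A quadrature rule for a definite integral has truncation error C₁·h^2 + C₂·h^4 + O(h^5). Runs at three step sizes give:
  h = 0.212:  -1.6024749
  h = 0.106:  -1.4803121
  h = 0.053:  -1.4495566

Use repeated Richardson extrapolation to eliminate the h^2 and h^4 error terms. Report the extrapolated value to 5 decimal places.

-1.43929

First eliminate the h^2 term (factor 2^2 = 4):
  B₁ = (4·(-1.4803121) − (-1.6024749))/3 = -1.4395912
  B₂ = (4·(-1.4495566) − (-1.4803121))/3 = -1.4393048
Then eliminate the h^4 term (factor 2^4 = 16):
  (16·(-1.4393048) − (-1.4395912))/15 = -1.4392857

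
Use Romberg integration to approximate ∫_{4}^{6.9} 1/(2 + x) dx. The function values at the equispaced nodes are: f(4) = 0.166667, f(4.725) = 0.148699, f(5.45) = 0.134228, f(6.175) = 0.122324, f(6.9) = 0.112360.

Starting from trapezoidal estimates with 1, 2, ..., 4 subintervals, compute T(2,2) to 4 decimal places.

0.3943

T(0,0) (trapezoid, 1 panel, h=2.9000): 0.404589
T(1,0) (trapezoid, 2 panels, h=1.4500): 0.396925
T(2,0) (trapezoid, 4 panels, h=0.7250): 0.394954
T(1,1) = 0.396925 + (0.396925 − 0.404589)/3 = 0.394370
T(2,1) = 0.394954 + (0.394954 − 0.396925)/3 = 0.394297
T(2,2) = 0.394297 + (0.394297 − 0.394370)/15 = 0.394292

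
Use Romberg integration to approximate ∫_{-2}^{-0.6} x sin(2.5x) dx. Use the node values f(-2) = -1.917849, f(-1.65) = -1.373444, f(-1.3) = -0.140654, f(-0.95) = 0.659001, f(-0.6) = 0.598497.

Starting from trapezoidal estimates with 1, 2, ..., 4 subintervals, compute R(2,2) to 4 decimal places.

-0.5256

R(0,0) (trapezoid, 1 panel, h=1.4000): -0.923546
R(1,0) (trapezoid, 2 panels, h=0.7000): -0.560231
R(2,0) (trapezoid, 4 panels, h=0.3500): -0.530171
R(1,1) = -0.560231 + (-0.560231 − (-0.923546))/3 = -0.439126
R(2,1) = -0.530171 + (-0.530171 − (-0.560231))/3 = -0.520151
R(2,2) = -0.520151 + (-0.520151 − (-0.439126))/15 = -0.525553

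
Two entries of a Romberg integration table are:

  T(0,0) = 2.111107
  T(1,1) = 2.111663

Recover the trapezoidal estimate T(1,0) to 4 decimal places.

2.1115

From T(1,1) = (4·T(1,0) − T(0,0))/3, solve for T(1,0):
4·T(1,0) = 3·2.111663 + 2.111107 = 8.446096
T(1,0) = 2.111524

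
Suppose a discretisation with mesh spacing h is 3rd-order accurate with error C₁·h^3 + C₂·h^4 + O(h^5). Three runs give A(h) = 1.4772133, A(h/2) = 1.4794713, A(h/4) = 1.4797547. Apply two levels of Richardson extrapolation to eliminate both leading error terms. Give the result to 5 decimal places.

First eliminate the h^3 term (factor 2^3 = 8):
  B₁ = (8·1.4794713 − 1.4772133)/7 = 1.4797939
  B₂ = (8·1.4797547 − 1.4794713)/7 = 1.4797952
Then eliminate the h^4 term (factor 2^4 = 16):
  (16·1.4797952 − 1.4797939)/15 = 1.4797953

1.47980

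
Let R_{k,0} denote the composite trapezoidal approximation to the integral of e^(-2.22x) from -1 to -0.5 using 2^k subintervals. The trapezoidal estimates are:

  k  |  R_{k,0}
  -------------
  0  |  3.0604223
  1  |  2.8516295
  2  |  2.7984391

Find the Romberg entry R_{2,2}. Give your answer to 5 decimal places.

R_{1,1} = (4·2.8516295 − 3.0604223) / 3 = 2.7820319
R_{2,1} = (4·2.7984391 − 2.8516295) / 3 = 2.7807090
R_{2,2} = (16·2.7807090 − 2.7820319) / 15 = 2.7806208
(Column j=1 coincides with Simpson's rule on the same nodes.)

2.78062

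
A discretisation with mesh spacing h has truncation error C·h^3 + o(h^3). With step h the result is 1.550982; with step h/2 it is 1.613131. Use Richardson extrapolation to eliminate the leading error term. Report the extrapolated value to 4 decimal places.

The leading error scales as h^3; refining by a factor of 2 reduces it by 2^3 = 8.
Extrapolated value = (8·A(h/2) − A(h)) / (8 − 1)
= (8·1.613131 − 1.550982) / 7
= 11.354066 / 7 = 1.622009

1.6220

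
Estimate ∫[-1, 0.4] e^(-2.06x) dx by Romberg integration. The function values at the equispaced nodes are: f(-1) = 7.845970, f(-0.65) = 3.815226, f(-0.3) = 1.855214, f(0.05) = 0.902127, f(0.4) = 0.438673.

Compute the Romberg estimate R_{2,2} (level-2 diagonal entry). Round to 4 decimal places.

3.5966

R_{0,0} (trapezoid, 1 panel, h=1.4000): 5.799250
R_{1,0} (trapezoid, 2 panels, h=0.7000): 4.198275
R_{2,0} (trapezoid, 4 panels, h=0.3500): 3.750211
R_{1,1} = 4.198275 + (4.198275 − 5.799250)/3 = 3.664617
R_{2,1} = 3.750211 + (3.750211 − 4.198275)/3 = 3.600856
R_{2,2} = 3.600856 + (3.600856 − 3.664617)/15 = 3.596605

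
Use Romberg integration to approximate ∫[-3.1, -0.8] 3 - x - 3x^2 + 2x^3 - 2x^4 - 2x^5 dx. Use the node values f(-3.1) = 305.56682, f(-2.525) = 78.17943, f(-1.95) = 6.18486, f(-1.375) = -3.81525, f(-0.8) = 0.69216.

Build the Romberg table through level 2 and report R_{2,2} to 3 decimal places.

R_{0,0} (trapezoid, 1 panel, h=2.3000): 352.19783
R_{1,0} (trapezoid, 2 panels, h=1.1500): 183.21150
R_{2,0} (trapezoid, 4 panels, h=0.5750): 134.36515
R_{1,1} = 183.21150 + (183.21150 − 352.19783)/3 = 126.88272
R_{2,1} = 134.36515 + (134.36515 − 183.21150)/3 = 118.08303
R_{2,2} = 118.08303 + (118.08303 − 126.88272)/15 = 117.49638

117.496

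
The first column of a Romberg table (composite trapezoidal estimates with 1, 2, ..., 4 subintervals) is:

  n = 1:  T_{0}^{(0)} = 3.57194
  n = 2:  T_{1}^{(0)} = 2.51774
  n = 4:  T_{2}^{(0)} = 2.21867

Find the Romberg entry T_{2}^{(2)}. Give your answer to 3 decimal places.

Richardson extrapolation on the trapezoidal column (denominator 4−1=3):
T_{1}^{(1)} = 2.51774 + (2.51774 − 3.57194)/3 = 2.16634
T_{2}^{(1)} = (4·2.21867 − 2.51774) / 3 = 2.11898
T_{2}^{(2)} = (16·2.11898 − 2.16634) / 15 = 2.11582

2.116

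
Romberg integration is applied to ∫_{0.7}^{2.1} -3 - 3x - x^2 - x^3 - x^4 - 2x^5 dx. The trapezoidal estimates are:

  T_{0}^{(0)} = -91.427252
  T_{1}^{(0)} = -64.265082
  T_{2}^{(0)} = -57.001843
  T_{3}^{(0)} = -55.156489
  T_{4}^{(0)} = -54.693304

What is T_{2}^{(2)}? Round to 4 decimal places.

-54.5387

T_{1}^{(1)} = (4·(-64.265082) − (-91.427252)) / 3 = -55.211025
T_{2}^{(1)} = -57.001843 + (-57.001843 − (-64.265082))/3 = -54.580763
T_{2}^{(2)} = -54.580763 + (-54.580763 − (-55.211025))/15 = -54.538746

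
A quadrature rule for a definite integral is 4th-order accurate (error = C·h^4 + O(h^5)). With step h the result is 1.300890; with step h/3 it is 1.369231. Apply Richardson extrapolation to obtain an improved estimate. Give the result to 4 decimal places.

1.3701

The leading error scales as h^4; refining by a factor of 3 reduces it by 3^4 = 81.
Extrapolated value = (81·A(h/3) − A(h)) / (81 − 1)
= (81·1.369231 − 1.300890) / 80
= 109.606821 / 80 = 1.370085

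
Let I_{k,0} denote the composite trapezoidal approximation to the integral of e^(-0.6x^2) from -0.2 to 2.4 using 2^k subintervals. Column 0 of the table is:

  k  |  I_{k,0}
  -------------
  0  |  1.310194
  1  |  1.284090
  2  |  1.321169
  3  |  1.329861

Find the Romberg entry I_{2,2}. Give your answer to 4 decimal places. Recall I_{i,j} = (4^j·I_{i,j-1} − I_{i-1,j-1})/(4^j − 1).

I_{1,1} = 1.284090 + (1.284090 − 1.310194)/3 = 1.275389
I_{2,1} = (4·1.321169 − 1.284090) / 3 = 1.333529
I_{2,2} = 1.333529 + (1.333529 − 1.275389)/15 = 1.337405
(Column j=1 coincides with Simpson's rule on the same nodes.)

1.3374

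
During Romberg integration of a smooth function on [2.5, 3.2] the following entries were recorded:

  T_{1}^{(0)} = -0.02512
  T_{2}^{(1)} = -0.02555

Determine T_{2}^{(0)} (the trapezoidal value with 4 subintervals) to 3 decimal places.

-0.025

From T_{2}^{(1)} = (4·T_{2}^{(0)} − T_{1}^{(0)})/3, solve for T_{2}^{(0)}:
4·T_{2}^{(0)} = 3·(-0.02555) + (-0.02512) = -0.10177
T_{2}^{(0)} = -0.02544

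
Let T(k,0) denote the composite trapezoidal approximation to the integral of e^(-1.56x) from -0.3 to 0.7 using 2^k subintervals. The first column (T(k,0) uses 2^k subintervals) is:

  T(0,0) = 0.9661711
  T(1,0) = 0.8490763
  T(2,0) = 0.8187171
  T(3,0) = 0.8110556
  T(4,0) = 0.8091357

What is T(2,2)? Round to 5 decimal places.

0.80850

T(1,1) = (4·0.8490763 − 0.9661711) / 3 = 0.8100447
T(2,1) = 0.8187171 + (0.8187171 − 0.8490763)/3 = 0.8085974
T(2,2) = 0.8085974 + (0.8085974 − 0.8100447)/15 = 0.8085009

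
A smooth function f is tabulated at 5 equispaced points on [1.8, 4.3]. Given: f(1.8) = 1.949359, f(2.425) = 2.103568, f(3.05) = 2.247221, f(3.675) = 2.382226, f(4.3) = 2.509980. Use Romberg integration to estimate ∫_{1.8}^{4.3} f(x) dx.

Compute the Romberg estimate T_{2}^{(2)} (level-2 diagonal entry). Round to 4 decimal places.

T_{0}^{(0)} (trapezoid, 1 panel, h=2.5000): 5.574174
T_{1}^{(0)} (trapezoid, 2 panels, h=1.2500): 5.596113
T_{2}^{(0)} (trapezoid, 4 panels, h=0.6250): 5.601678
T_{1}^{(1)} = 5.596113 + (5.596113 − 5.574174)/3 = 5.603426
T_{2}^{(1)} = 5.601678 + (5.601678 − 5.596113)/3 = 5.603533
T_{2}^{(2)} = 5.603533 + (5.603533 − 5.603426)/15 = 5.603540

5.6035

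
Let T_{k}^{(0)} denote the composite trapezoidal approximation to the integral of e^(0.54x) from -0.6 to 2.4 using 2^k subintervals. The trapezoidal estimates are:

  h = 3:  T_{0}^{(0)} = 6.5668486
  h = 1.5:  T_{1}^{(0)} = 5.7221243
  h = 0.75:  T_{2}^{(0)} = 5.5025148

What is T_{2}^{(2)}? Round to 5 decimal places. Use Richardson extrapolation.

5.42856

Richardson extrapolation on the trapezoidal column (denominator 4−1=3):
T_{1}^{(1)} = 5.7221243 + (5.7221243 − 6.5668486)/3 = 5.4405495
T_{2}^{(1)} = 5.5025148 + (5.5025148 − 5.7221243)/3 = 5.4293116
T_{2}^{(2)} = (16·5.4293116 − 5.4405495) / 15 = 5.4285624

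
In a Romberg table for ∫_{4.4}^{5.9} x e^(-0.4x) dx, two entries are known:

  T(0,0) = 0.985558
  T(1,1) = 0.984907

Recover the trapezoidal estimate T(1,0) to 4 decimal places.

0.9851

From T(1,1) = (4·T(1,0) − T(0,0))/3, solve for T(1,0):
4·T(1,0) = 3·0.984907 + 0.985558 = 3.940279
T(1,0) = 0.985070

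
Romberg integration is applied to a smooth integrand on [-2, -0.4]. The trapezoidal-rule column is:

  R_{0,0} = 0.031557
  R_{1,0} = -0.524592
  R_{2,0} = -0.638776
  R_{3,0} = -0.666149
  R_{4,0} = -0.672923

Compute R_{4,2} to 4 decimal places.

-0.6752

R_{3,1} = (4·(-0.666149) − (-0.638776)) / 3 = -0.675273
R_{4,1} = (4·(-0.672923) − (-0.666149)) / 3 = -0.675181
R_{4,2} = (16·(-0.675181) − (-0.675273)) / 15 = -0.675175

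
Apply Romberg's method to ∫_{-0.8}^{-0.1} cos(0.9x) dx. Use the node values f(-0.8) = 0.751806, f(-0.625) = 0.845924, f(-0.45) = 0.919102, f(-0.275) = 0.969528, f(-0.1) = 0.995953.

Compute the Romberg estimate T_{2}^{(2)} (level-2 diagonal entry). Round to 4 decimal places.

T_{0}^{(0)} (trapezoid, 1 panel, h=0.7000): 0.611716
T_{1}^{(0)} (trapezoid, 2 panels, h=0.3500): 0.627544
T_{2}^{(0)} (trapezoid, 4 panels, h=0.1750): 0.631476
T_{1}^{(1)} = 0.627544 + (0.627544 − 0.611716)/3 = 0.632820
T_{2}^{(1)} = 0.631476 + (0.631476 − 0.627544)/3 = 0.632787
T_{2}^{(2)} = 0.632787 + (0.632787 − 0.632820)/15 = 0.632785

0.6328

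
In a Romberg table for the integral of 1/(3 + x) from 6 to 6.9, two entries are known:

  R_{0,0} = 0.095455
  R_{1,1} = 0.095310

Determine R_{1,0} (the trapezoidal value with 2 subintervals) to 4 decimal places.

0.0953

From R_{1,1} = (4·R_{1,0} − R_{0,0})/3, solve for R_{1,0}:
4·R_{1,0} = 3·0.095310 + 0.095455 = 0.381385
R_{1,0} = 0.095346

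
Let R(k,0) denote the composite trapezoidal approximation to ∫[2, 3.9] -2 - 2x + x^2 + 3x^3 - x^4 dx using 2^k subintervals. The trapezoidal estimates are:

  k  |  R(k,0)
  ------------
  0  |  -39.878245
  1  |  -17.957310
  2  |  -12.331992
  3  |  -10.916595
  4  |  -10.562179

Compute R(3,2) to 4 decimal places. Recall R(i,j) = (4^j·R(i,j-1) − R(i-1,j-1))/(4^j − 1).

-10.4440

Richardson extrapolation on the trapezoidal column (denominator 4−1=3):
R(2,1) = -12.331992 + (-12.331992 − (-17.957310))/3 = -10.456886
R(3,1) = (4·(-10.916595) − (-12.331992)) / 3 = -10.444796
R(3,2) = (16·(-10.444796) − (-10.456886)) / 15 = -10.443990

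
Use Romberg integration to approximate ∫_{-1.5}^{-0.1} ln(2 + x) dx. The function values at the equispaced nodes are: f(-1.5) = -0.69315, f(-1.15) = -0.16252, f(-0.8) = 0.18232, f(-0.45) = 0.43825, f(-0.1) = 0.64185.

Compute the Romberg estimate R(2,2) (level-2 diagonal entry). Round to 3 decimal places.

0.166

R(0,0) (trapezoid, 1 panel, h=1.4000): -0.03591
R(1,0) (trapezoid, 2 panels, h=0.7000): 0.10967
R(2,0) (trapezoid, 4 panels, h=0.3500): 0.15134
R(1,1) = 0.10967 + (0.10967 − (-0.03591))/3 = 0.15820
R(2,1) = 0.15134 + (0.15134 − 0.10967)/3 = 0.16523
R(2,2) = 0.16523 + (0.16523 − 0.15820)/15 = 0.16570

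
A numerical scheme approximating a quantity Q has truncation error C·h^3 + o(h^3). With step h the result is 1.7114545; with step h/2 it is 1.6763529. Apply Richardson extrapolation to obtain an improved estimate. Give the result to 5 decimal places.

1.67134

The leading error scales as h^3; refining by a factor of 2 reduces it by 2^3 = 8.
Extrapolated value = (8·A(h/2) − A(h)) / (8 − 1)
= (8·1.6763529 − 1.7114545) / 7
= 11.6993687 / 7 = 1.6713384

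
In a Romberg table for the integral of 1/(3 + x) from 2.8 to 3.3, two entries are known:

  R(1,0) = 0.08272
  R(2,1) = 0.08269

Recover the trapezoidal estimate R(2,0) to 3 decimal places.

From R(2,1) = (4·R(2,0) − R(1,0))/3, solve for R(2,0):
4·R(2,0) = 3·0.08269 + 0.08272 = 0.33079
R(2,0) = 0.08270

0.083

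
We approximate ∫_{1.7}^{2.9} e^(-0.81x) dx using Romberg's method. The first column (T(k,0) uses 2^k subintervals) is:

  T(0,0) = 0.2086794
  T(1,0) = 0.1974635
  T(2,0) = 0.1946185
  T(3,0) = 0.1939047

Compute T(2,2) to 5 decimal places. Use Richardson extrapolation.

Richardson extrapolation on the trapezoidal column (denominator 4−1=3):
T(1,1) = 0.1974635 + (0.1974635 − 0.2086794)/3 = 0.1937249
T(2,1) = (4·0.1946185 − 0.1974635) / 3 = 0.1936702
T(2,2) = 0.1936702 + (0.1936702 − 0.1937249)/15 = 0.1936666

0.19367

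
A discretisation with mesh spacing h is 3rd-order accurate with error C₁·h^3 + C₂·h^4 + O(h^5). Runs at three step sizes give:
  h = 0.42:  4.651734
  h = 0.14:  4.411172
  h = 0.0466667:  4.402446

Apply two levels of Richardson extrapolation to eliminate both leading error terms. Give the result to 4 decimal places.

4.4021

First eliminate the h^3 term (factor 3^3 = 27):
  B₁ = (27·4.411172 − 4.651734)/26 = 4.401920
  B₂ = (27·4.402446 − 4.411172)/26 = 4.402110
Then eliminate the h^4 term (factor 3^4 = 81):
  (81·4.402110 − 4.401920)/80 = 4.402112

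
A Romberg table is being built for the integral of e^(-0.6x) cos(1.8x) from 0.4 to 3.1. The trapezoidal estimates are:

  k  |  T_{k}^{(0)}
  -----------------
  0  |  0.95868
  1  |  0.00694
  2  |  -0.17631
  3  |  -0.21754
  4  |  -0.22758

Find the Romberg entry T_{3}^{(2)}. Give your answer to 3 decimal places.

-0.231

Richardson extrapolation on the trapezoidal column (denominator 4−1=3):
T_{2}^{(1)} = (4·(-0.17631) − 0.00694) / 3 = -0.23739
T_{3}^{(1)} = (4·(-0.21754) − (-0.17631)) / 3 = -0.23128
T_{3}^{(2)} = -0.23128 + (-0.23128 − (-0.23739))/15 = -0.23087
(Column j=1 coincides with Simpson's rule on the same nodes.)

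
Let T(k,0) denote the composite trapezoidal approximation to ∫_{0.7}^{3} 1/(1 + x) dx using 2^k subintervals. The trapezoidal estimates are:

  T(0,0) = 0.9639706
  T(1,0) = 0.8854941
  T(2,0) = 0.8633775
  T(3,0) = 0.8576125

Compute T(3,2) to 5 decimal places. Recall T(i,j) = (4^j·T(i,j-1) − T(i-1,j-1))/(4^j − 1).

0.85567

Richardson extrapolation on the trapezoidal column (denominator 4−1=3):
T(2,1) = (4·0.8633775 − 0.8854941) / 3 = 0.8560053
T(3,1) = (4·0.8576125 − 0.8633775) / 3 = 0.8556908
T(3,2) = 0.8556908 + (0.8556908 − 0.8560053)/15 = 0.8556698
(Column j=1 coincides with Simpson's rule on the same nodes.)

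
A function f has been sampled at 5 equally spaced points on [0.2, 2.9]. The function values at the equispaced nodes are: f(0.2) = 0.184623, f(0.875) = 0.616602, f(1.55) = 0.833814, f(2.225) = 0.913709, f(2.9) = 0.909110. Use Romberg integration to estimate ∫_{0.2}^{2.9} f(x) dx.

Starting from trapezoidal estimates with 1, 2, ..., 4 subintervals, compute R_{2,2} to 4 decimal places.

1.9990

R_{0,0} (trapezoid, 1 panel, h=2.7000): 1.476540
R_{1,0} (trapezoid, 2 panels, h=1.3500): 1.863919
R_{2,0} (trapezoid, 4 panels, h=0.6750): 1.964919
R_{1,1} = 1.863919 + (1.863919 − 1.476540)/3 = 1.993045
R_{2,1} = 1.964919 + (1.964919 − 1.863919)/3 = 1.998586
R_{2,2} = 1.998586 + (1.998586 − 1.993045)/15 = 1.998955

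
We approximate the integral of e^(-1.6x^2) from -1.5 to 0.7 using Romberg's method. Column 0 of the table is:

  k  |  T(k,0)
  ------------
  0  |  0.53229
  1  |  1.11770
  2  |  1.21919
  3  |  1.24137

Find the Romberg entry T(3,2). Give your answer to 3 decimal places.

Richardson extrapolation on the trapezoidal column (denominator 4−1=3):
T(2,1) = (4·1.21919 − 1.11770) / 3 = 1.25302
T(3,1) = (4·1.24137 − 1.21919) / 3 = 1.24876
T(3,2) = 1.24876 + (1.24876 − 1.25302)/15 = 1.24848
(Column j=1 coincides with Simpson's rule on the same nodes.)

1.248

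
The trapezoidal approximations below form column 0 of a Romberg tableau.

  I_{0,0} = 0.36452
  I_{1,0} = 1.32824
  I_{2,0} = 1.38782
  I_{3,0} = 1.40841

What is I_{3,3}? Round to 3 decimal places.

1.416

I_{1,1} = (4·1.32824 − 0.36452) / 3 = 1.64948
I_{2,1} = (4·1.38782 − 1.32824) / 3 = 1.40768
I_{3,1} = (4·1.40841 − 1.38782) / 3 = 1.41527
I_{2,2} = 1.40768 + (1.40768 − 1.64948)/15 = 1.39156
I_{3,2} = 1.41527 + (1.41527 − 1.40768)/15 = 1.41578
I_{3,3} = 1.41578 + (1.41578 − 1.39156)/63 = 1.41616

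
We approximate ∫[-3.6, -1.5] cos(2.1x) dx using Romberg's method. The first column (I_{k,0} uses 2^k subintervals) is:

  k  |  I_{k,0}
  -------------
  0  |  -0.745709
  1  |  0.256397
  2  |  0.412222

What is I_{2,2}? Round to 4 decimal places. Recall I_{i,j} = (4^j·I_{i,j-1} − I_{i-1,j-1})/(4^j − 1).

0.4557

I_{1,1} = 0.256397 + (0.256397 − (-0.745709))/3 = 0.590432
I_{2,1} = 0.412222 + (0.412222 − 0.256397)/3 = 0.464164
I_{2,2} = 0.464164 + (0.464164 − 0.590432)/15 = 0.455746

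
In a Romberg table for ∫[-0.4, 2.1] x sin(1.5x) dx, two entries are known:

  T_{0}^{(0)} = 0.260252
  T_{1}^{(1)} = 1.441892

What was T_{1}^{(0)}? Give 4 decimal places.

1.1465

From T_{1}^{(1)} = (4·T_{1}^{(0)} − T_{0}^{(0)})/3, solve for T_{1}^{(0)}:
4·T_{1}^{(0)} = 3·1.441892 + 0.260252 = 4.585928
T_{1}^{(0)} = 1.146482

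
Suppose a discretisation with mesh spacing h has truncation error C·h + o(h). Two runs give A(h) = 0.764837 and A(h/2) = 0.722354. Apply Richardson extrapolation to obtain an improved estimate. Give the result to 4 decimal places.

0.6799

The leading error scales as h; refining by a factor of 2 reduces it by 2^1 = 2.
Extrapolated value = (2·A(h/2) − A(h)) / (2 − 1)
= (2·0.722354 − 0.764837) / 1
= 0.679871 / 1 = 0.679871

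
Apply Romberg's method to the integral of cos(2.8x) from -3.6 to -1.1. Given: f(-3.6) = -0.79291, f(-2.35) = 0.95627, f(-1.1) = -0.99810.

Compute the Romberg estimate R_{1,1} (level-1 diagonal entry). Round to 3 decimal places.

0.848

R_{0,0} (trapezoid, 1 panel, h=2.5000): -2.23876
R_{1,0} (trapezoid, 2 panels, h=1.2500): 0.07596
R_{1,1} = 0.07596 + (0.07596 − (-2.23876))/3 = 0.84753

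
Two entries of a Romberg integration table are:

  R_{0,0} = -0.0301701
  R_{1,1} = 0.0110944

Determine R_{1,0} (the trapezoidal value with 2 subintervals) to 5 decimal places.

0.00078

From R_{1,1} = (4·R_{1,0} − R_{0,0})/3, solve for R_{1,0}:
4·R_{1,0} = 3·0.0110944 + (-0.0301701) = 0.0031131
R_{1,0} = 0.0007783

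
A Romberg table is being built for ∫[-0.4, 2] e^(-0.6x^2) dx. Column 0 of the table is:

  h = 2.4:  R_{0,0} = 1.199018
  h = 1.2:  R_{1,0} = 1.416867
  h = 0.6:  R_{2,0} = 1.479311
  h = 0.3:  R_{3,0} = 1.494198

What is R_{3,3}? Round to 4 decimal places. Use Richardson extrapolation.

1.4991

Richardson extrapolation on the trapezoidal column (denominator 4−1=3):
R_{1,1} = 1.416867 + (1.416867 − 1.199018)/3 = 1.489483
R_{2,1} = (4·1.479311 − 1.416867) / 3 = 1.500126
R_{3,1} = (4·1.494198 − 1.479311) / 3 = 1.499160
R_{2,2} = (16·1.500126 − 1.489483) / 15 = 1.500836
R_{3,2} = (16·1.499160 − 1.500126) / 15 = 1.499096
R_{3,3} = 1.499096 + (1.499096 − 1.500836)/63 = 1.499068
(Column j=1 coincides with Simpson's rule on the same nodes.)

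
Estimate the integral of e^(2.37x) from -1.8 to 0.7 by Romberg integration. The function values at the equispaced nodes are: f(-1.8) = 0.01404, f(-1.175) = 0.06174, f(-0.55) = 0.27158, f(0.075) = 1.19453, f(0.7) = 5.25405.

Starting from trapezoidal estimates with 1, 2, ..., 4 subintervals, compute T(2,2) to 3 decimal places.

2.232

T(0,0) (trapezoid, 1 panel, h=2.5000): 6.58511
T(1,0) (trapezoid, 2 panels, h=1.2500): 3.63203
T(2,0) (trapezoid, 4 panels, h=0.6250): 2.60118
T(1,1) = 3.63203 + (3.63203 − 6.58511)/3 = 2.64767
T(2,1) = 2.60118 + (2.60118 − 3.63203)/3 = 2.25756
T(2,2) = 2.25756 + (2.25756 − 2.64767)/15 = 2.23155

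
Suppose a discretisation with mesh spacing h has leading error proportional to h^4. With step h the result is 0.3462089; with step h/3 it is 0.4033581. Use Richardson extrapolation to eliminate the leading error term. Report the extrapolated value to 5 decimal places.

0.40407

The leading error scales as h^4; refining by a factor of 3 reduces it by 3^4 = 81.
Extrapolated value = (81·A(h/3) − A(h)) / (81 − 1)
= (81·0.4033581 − 0.3462089) / 80
= 32.3257972 / 80 = 0.4040725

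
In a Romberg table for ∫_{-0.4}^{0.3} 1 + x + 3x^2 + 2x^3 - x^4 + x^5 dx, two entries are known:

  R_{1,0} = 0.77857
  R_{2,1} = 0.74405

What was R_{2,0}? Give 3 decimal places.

From R_{2,1} = (4·R_{2,0} − R_{1,0})/3, solve for R_{2,0}:
4·R_{2,0} = 3·0.74405 + 0.77857 = 3.01072
R_{2,0} = 0.75268

0.753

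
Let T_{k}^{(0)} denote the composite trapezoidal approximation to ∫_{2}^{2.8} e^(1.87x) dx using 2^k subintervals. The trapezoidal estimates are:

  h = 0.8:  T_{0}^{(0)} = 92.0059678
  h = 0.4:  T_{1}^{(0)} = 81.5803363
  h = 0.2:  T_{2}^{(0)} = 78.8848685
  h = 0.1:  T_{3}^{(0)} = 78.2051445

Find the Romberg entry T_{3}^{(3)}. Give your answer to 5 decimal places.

77.97804

Richardson extrapolation on the trapezoidal column (denominator 4−1=3):
T_{1}^{(1)} = (4·81.5803363 − 92.0059678) / 3 = 78.1051258
T_{2}^{(1)} = 78.8848685 + (78.8848685 − 81.5803363)/3 = 77.9863792
T_{3}^{(1)} = 78.2051445 + (78.2051445 − 78.8848685)/3 = 77.9785698
T_{2}^{(2)} = 77.9863792 + (77.9863792 − 78.1051258)/15 = 77.9784628
T_{3}^{(2)} = 77.9785698 + (77.9785698 − 77.9863792)/15 = 77.9780492
T_{3}^{(3)} = 77.9780492 + (77.9780492 − 77.9784628)/63 = 77.9780426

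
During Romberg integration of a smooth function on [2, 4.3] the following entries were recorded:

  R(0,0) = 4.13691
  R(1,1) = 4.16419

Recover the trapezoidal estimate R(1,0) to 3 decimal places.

4.157

From R(1,1) = (4·R(1,0) − R(0,0))/3, solve for R(1,0):
4·R(1,0) = 3·4.16419 + 4.13691 = 16.62948
R(1,0) = 4.15737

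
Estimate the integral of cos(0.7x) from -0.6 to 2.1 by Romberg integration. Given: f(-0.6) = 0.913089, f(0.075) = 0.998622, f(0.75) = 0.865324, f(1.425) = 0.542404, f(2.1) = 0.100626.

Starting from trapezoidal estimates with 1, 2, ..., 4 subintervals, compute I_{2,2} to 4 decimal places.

I_{0,0} (trapezoid, 1 panel, h=2.7000): 1.368515
I_{1,0} (trapezoid, 2 panels, h=1.3500): 1.852445
I_{2,0} (trapezoid, 4 panels, h=0.6750): 1.966415
I_{1,1} = 1.852445 + (1.852445 − 1.368515)/3 = 2.013755
I_{2,1} = 1.966415 + (1.966415 − 1.852445)/3 = 2.004405
I_{2,2} = 2.004405 + (2.004405 − 2.013755)/15 = 2.003782

2.0038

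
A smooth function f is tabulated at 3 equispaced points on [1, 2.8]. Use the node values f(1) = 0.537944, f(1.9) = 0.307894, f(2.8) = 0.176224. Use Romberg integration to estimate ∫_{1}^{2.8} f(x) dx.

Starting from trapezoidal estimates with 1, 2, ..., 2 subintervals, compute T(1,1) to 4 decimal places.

T(0,0) (trapezoid, 1 panel, h=1.8000): 0.642751
T(1,0) (trapezoid, 2 panels, h=0.9000): 0.598480
T(1,1) = 0.598480 + (0.598480 − 0.642751)/3 = 0.583723

0.5837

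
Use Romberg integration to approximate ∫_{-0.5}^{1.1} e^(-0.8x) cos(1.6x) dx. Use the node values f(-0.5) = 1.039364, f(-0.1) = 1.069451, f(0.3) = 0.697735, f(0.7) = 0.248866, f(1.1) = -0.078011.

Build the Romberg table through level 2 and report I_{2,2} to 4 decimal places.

I_{0,0} (trapezoid, 1 panel, h=1.6000): 0.769082
I_{1,0} (trapezoid, 2 panels, h=0.8000): 0.942729
I_{2,0} (trapezoid, 4 panels, h=0.4000): 0.998691
I_{1,1} = 0.942729 + (0.942729 − 0.769082)/3 = 1.000611
I_{2,1} = 0.998691 + (0.998691 − 0.942729)/3 = 1.017345
I_{2,2} = 1.017345 + (1.017345 − 1.000611)/15 = 1.018461

1.0185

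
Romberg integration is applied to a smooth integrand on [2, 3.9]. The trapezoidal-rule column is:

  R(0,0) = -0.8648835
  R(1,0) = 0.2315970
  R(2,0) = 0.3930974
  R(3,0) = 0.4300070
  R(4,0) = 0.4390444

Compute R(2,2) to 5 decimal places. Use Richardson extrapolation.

R(1,1) = (4·0.2315970 − (-0.8648835)) / 3 = 0.5970905
R(2,1) = (4·0.3930974 − 0.2315970) / 3 = 0.4469309
R(2,2) = (16·0.4469309 − 0.5970905) / 15 = 0.4369203

0.43692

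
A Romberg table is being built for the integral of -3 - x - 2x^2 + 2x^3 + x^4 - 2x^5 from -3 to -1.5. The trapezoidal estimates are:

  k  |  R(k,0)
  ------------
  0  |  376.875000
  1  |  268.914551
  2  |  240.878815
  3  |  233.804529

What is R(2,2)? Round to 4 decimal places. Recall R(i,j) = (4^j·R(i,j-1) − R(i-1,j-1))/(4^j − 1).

231.4406

R(1,1) = 268.914551 + (268.914551 − 376.875000)/3 = 232.927735
R(2,1) = (4·240.878815 − 268.914551) / 3 = 231.533570
R(2,2) = 231.533570 + (231.533570 − 232.927735)/15 = 231.440626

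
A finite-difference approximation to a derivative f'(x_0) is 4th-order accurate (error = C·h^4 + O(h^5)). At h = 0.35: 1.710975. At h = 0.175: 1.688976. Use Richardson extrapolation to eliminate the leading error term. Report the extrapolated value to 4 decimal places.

1.6875

Extrapolated value = (16·A(h/2) − A(h)) / (16 − 1)
= (16·1.688976 − 1.710975) / 15
= 25.312641 / 15 = 1.687509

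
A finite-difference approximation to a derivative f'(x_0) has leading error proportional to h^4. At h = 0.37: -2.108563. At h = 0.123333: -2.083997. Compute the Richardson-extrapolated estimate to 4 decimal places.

The leading error scales as h^4; refining by a factor of 3 reduces it by 3^4 = 81.
Extrapolated value = (81·A(h/3) − A(h)) / (81 − 1)
= (81·(-2.083997) − (-2.108563)) / 80
= -166.695194 / 80 = -2.083690

-2.0837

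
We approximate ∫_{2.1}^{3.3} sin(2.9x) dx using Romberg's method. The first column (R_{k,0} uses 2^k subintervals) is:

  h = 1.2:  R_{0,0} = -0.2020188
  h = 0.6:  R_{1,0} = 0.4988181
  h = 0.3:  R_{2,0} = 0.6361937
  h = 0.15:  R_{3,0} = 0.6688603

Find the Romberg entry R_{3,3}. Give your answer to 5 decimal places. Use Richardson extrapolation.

0.67962

R_{1,1} = (4·0.4988181 − (-0.2020188)) / 3 = 0.7324304
R_{2,1} = 0.6361937 + (0.6361937 − 0.4988181)/3 = 0.6819856
R_{3,1} = (4·0.6688603 − 0.6361937) / 3 = 0.6797492
R_{2,2} = (16·0.6819856 − 0.7324304) / 15 = 0.6786226
R_{3,2} = 0.6797492 + (0.6797492 − 0.6819856)/15 = 0.6796001
R_{3,3} = (64·0.6796001 − 0.6786226) / 63 = 0.6796156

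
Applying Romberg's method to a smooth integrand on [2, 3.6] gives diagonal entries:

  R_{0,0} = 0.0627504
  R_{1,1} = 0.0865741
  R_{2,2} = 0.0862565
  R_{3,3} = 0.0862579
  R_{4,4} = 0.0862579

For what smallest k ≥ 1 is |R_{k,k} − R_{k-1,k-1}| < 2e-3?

k = 2

|R_{1,1} − R_{0,0}| = 0.0238237 ≥ 2e-3
|R_{2,2} − R_{1,1}| = 0.0003176 < 2e-3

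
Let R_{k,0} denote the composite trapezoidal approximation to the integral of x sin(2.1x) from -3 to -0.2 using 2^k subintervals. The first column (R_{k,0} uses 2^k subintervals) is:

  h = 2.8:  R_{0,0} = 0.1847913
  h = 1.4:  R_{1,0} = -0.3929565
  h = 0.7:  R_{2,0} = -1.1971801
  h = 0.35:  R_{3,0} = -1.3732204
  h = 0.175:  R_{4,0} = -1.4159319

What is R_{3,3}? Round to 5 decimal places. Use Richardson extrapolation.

Richardson extrapolation on the trapezoidal column (denominator 4−1=3):
R_{1,1} = -0.3929565 + (-0.3929565 − 0.1847913)/3 = -0.5855391
R_{2,1} = -1.1971801 + (-1.1971801 − (-0.3929565))/3 = -1.4652546
R_{3,1} = (4·(-1.3732204) − (-1.1971801)) / 3 = -1.4319005
R_{2,2} = (16·(-1.4652546) − (-0.5855391)) / 15 = -1.5239023
R_{3,2} = -1.4319005 + (-1.4319005 − (-1.4652546))/15 = -1.4296769
R_{3,3} = -1.4296769 + (-1.4296769 − (-1.5239023))/63 = -1.4281813

-1.42818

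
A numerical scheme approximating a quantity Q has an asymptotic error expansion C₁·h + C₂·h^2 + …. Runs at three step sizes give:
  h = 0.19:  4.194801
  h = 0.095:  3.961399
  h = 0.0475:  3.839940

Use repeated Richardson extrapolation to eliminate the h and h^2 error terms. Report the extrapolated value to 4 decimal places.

3.7153

First eliminate the h term (factor 2^1 = 2):
  B₁ = (2·3.961399 − 4.194801)/1 = 3.727997
  B₂ = (2·3.839940 − 3.961399)/1 = 3.718481
Then eliminate the h^2 term (factor 2^2 = 4):
  (4·3.718481 − 3.727997)/3 = 3.715309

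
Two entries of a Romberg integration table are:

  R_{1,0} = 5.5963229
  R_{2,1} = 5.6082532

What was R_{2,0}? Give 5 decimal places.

From R_{2,1} = (4·R_{2,0} − R_{1,0})/3, solve for R_{2,0}:
4·R_{2,0} = 3·5.6082532 + 5.5963229 = 22.4210825
R_{2,0} = 5.6052706

5.60527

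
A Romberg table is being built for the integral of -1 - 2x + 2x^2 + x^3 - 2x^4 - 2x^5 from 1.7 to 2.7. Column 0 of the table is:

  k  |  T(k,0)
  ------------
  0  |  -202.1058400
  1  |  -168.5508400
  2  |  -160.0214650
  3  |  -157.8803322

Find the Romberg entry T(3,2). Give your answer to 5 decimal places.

-157.16584

T(2,1) = -160.0214650 + (-160.0214650 − (-168.5508400))/3 = -157.1783400
T(3,1) = -157.8803322 + (-157.8803322 − (-160.0214650))/3 = -157.1666213
T(3,2) = -157.1666213 + (-157.1666213 − (-157.1783400))/15 = -157.1658401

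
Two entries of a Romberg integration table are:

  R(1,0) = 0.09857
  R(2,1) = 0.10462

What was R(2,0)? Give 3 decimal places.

From R(2,1) = (4·R(2,0) − R(1,0))/3, solve for R(2,0):
4·R(2,0) = 3·0.10462 + 0.09857 = 0.41243
R(2,0) = 0.10311

0.103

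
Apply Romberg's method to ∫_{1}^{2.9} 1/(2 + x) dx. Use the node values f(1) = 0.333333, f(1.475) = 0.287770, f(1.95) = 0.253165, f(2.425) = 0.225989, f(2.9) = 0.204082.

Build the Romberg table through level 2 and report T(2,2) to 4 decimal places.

T(0,0) (trapezoid, 1 panel, h=1.9000): 0.510544
T(1,0) (trapezoid, 2 panels, h=0.9500): 0.495779
T(2,0) (trapezoid, 4 panels, h=0.4750): 0.491925
T(1,1) = 0.495779 + (0.495779 − 0.510544)/3 = 0.490857
T(2,1) = 0.491925 + (0.491925 − 0.495779)/3 = 0.490640
T(2,2) = 0.490640 + (0.490640 − 0.490857)/15 = 0.490626

0.4906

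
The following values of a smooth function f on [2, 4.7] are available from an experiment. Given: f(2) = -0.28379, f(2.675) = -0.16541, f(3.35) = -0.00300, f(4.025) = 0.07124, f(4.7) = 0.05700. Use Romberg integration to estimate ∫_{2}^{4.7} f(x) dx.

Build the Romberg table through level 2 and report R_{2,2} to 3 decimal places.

-0.139

R_{0,0} (trapezoid, 1 panel, h=2.7000): -0.30617
R_{1,0} (trapezoid, 2 panels, h=1.3500): -0.15713
R_{2,0} (trapezoid, 4 panels, h=0.6750): -0.14213
R_{1,1} = -0.15713 + (-0.15713 − (-0.30617))/3 = -0.10745
R_{2,1} = -0.14213 + (-0.14213 − (-0.15713))/3 = -0.13713
R_{2,2} = -0.13713 + (-0.13713 − (-0.10745))/15 = -0.13911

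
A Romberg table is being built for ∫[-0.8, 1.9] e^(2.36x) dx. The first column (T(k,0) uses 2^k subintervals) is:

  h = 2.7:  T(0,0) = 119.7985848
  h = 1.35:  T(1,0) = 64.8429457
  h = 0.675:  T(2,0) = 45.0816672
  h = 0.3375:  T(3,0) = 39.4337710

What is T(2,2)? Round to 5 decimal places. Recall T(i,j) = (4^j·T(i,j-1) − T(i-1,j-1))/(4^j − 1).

T(1,1) = 64.8429457 + (64.8429457 − 119.7985848)/3 = 46.5243993
T(2,1) = 45.0816672 + (45.0816672 − 64.8429457)/3 = 38.4945744
T(2,2) = (16·38.4945744 − 46.5243993) / 15 = 37.9592527

37.95925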